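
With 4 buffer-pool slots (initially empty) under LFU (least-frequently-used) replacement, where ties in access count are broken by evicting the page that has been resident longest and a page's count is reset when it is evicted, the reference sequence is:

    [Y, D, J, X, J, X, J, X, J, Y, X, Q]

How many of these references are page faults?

5

Y → fault, frames [Y]
D → fault, frames [Y, D]
J → fault, frames [Y, D, J]
X → fault, frames [Y, D, J, X]
J → hit
X → hit
J → hit
X → hit
J → hit
Y → hit
X → hit
Q → fault, evict D, frames [Y, J, X, Q]
Page faults: 5.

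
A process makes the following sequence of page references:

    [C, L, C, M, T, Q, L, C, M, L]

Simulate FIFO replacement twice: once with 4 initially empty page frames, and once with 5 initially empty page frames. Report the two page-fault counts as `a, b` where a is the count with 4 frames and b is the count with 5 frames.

7, 5

4 frames: F F . F F F . F . F → 7 faults.
5 frames: F F . F F F . . . . → 5 faults.
5 < 7: adding a frame reduced faults, as is typical.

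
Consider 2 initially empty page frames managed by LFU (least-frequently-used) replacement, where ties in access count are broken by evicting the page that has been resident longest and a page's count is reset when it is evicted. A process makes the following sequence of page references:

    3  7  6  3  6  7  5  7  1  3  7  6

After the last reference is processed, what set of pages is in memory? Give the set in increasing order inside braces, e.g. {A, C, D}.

3 → miss, frames [3]
7 → miss, frames [3, 7]
6 → miss, evict 3, frames [7, 6]
3 → miss, evict 7, frames [6, 3]
6 → hit
7 → miss, evict 3, frames [6, 7]
5 → miss, evict 7, frames [6, 5]
7 → miss, evict 5, frames [6, 7]
1 → miss, evict 7, frames [6, 1]
3 → miss, evict 1, frames [6, 3]
7 → miss, evict 3, frames [6, 7]
6 → hit

{6, 7}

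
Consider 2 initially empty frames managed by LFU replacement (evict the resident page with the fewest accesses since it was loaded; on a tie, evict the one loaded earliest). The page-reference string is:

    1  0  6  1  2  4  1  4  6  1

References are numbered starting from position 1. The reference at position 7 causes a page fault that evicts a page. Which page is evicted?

2

pos 1: 1 -> miss, frames [1]
pos 2: 0 -> miss, frames [1, 0]
pos 3: 6 -> miss, evict 1, frames [0, 6]
pos 4: 1 -> miss, evict 0, frames [6, 1]
pos 5: 2 -> miss, evict 6, frames [1, 2]
pos 6: 4 -> miss, evict 1, frames [2, 4]
pos 7: 1 -> miss, evict 2, frames [4, 1]
At position 7, page 2 is evicted.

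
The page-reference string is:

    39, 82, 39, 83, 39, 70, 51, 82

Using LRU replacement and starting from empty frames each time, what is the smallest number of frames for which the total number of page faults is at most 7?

2

f=1: 8 faults
f=2: 6 faults
f=3: 6 faults
f=4: 6 faults
f=5: 5 faults
Smallest f with faults ≤ 7 is 2.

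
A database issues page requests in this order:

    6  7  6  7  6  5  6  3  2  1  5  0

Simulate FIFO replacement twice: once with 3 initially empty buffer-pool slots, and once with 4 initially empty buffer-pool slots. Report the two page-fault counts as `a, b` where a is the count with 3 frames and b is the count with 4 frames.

3 frames: F F . . . F . F F F F F → 8 faults.
4 frames: F F . . . F . F F F . F → 7 faults.
7 < 8: adding a frame reduced faults, as is typical.

8, 7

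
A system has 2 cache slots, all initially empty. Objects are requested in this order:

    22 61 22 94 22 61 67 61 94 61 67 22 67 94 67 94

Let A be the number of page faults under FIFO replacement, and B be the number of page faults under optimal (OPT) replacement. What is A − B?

Under FIFO: F F . F F F F . F F F F . F F . → 12 faults.
Under OPT: F F . F . F F . F . F F . F . . → 9 faults.
A − B = 12 − 9 = 3.

3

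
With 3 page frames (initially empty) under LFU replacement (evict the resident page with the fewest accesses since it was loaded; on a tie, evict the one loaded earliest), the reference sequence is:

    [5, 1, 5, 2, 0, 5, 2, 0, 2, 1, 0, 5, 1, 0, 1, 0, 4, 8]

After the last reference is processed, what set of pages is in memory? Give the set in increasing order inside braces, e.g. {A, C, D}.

5: miss, frames {5}
1: miss, frames {5,1}
5: hit
2: miss, frames {5,1,2}
0: miss, evict 1, frames {5,2,0}
5: hit
2: hit
0: hit
2: hit
1: miss, evict 0, frames {5,2,1}
0: miss, evict 1, frames {5,2,0}
5: hit
1: miss, evict 0, frames {5,2,1}
0: miss, evict 1, frames {5,2,0}
1: miss, evict 0, frames {5,2,1}
0: miss, evict 1, frames {5,2,0}
4: miss, evict 0, frames {5,2,4}
8: miss, evict 4, frames {5,2,8}

{2, 5, 8}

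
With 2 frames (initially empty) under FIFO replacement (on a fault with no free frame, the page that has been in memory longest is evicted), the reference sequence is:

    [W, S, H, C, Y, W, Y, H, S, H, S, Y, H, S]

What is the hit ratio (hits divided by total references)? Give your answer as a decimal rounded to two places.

0.21

W -> miss, frames (W)
S -> miss, frames (W S)
H -> miss, evict W, frames (S H)
C -> miss, evict S, frames (H C)
Y -> miss, evict H, frames (C Y)
W -> miss, evict C, frames (Y W)
Y -> hit
H -> miss, evict Y, frames (W H)
S -> miss, evict W, frames (H S)
H -> hit
S -> hit
Y -> miss, evict H, frames (S Y)
H -> miss, evict S, frames (Y H)
S -> miss, evict Y, frames (H S)
Hits: 3 of 14 references → 3/14 = 0.2143.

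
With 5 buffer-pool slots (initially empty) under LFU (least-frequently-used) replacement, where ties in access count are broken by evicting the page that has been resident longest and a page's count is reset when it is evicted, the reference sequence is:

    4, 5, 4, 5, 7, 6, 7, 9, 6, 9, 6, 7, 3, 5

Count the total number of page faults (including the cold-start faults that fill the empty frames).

4 → fault, frames {4}
5 → fault, frames {4,5}
4 → hit
5 → hit
7 → fault, frames {4,5,7}
6 → fault, frames {4,5,7,6}
7 → hit
9 → fault, frames {4,5,7,6,9}
6 → hit
9 → hit
6 → hit
7 → hit
3 → fault, evict 4, frames {5,7,6,9,3}
5 → hit
Page faults: 6.

6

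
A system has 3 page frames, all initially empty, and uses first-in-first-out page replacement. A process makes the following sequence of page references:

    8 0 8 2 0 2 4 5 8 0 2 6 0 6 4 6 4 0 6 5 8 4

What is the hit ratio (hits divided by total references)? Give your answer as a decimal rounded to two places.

0.36

8 → miss, frames [8]
0 → miss, frames [8, 0]
8 → hit
2 → miss, frames [8, 0, 2]
0 → hit
2 → hit
4 → miss, evict 8, frames [0, 2, 4]
5 → miss, evict 0, frames [2, 4, 5]
8 → miss, evict 2, frames [4, 5, 8]
0 → miss, evict 4, frames [5, 8, 0]
2 → miss, evict 5, frames [8, 0, 2]
6 → miss, evict 8, frames [0, 2, 6]
0 → hit
6 → hit
4 → miss, evict 0, frames [2, 6, 4]
6 → hit
4 → hit
0 → miss, evict 2, frames [6, 4, 0]
6 → hit
5 → miss, evict 6, frames [4, 0, 5]
8 → miss, evict 4, frames [0, 5, 8]
4 → miss, evict 0, frames [5, 8, 4]
Hits: 8 of 22 references → 8/22 = 0.3636.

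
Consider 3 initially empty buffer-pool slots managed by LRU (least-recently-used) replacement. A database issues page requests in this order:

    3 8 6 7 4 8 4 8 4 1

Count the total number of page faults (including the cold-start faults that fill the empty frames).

7

3: miss, frames [3]
8: miss, frames [3, 8]
6: miss, frames [3, 8, 6]
7: miss, evict 3, frames [8, 6, 7]
4: miss, evict 8, frames [6, 7, 4]
8: miss, evict 6, frames [7, 4, 8]
4: hit
8: hit
4: hit
1: miss, evict 7, frames [8, 4, 1]
Page faults: 7.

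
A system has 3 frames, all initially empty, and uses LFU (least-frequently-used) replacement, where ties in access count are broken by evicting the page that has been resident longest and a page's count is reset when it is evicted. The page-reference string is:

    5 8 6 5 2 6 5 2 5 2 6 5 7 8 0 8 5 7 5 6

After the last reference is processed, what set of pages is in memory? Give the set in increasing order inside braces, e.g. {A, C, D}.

5: fault, frames [5]
8: fault, frames [5, 8]
6: fault, frames [5, 8, 6]
5: hit
2: fault, evict 8, frames [5, 6, 2]
6: hit
5: hit
2: hit
5: hit
2: hit
6: hit
5: hit
7: fault, evict 6, frames [5, 2, 7]
8: fault, evict 7, frames [5, 2, 8]
0: fault, evict 8, frames [5, 2, 0]
8: fault, evict 0, frames [5, 2, 8]
5: hit
7: fault, evict 8, frames [5, 2, 7]
5: hit
6: fault, evict 7, frames [5, 2, 6]

{2, 5, 6}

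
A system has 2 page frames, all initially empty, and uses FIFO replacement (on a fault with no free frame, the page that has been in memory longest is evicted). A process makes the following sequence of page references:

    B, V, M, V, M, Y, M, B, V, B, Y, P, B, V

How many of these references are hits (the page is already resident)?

4

B: fault, frames (B)
V: fault, frames (B V)
M: fault, evict B, frames (V M)
V: hit
M: hit
Y: fault, evict V, frames (M Y)
M: hit
B: fault, evict M, frames (Y B)
V: fault, evict Y, frames (B V)
B: hit
Y: fault, evict B, frames (V Y)
P: fault, evict V, frames (Y P)
B: fault, evict Y, frames (P B)
V: fault, evict P, frames (B V)
Hits: 4.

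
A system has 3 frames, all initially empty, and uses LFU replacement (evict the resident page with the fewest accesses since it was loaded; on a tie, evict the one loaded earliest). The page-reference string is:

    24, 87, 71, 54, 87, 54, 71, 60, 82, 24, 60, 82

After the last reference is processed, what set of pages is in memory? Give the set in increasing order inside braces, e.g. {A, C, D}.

24: fault, frames [24]
87: fault, frames [24, 87]
71: fault, frames [24, 87, 71]
54: fault, evict 24, frames [87, 71, 54]
87: hit
54: hit
71: hit
60: fault, evict 87, frames [71, 54, 60]
82: fault, evict 60, frames [71, 54, 82]
24: fault, evict 82, frames [71, 54, 24]
60: fault, evict 24, frames [71, 54, 60]
82: fault, evict 60, frames [71, 54, 82]

{54, 71, 82}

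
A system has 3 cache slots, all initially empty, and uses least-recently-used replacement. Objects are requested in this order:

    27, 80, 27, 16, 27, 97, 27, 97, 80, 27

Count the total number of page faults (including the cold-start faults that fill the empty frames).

5

27 → miss, frames [27]
80 → miss, frames [27, 80]
27 → hit
16 → miss, frames [80, 27, 16]
27 → hit
97 → miss, evict 80, frames [16, 27, 97]
27 → hit
97 → hit
80 → miss, evict 16, frames [27, 97, 80]
27 → hit
Page faults: 5.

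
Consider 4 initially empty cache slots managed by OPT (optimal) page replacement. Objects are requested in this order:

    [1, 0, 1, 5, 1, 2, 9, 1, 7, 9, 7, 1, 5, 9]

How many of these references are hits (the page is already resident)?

1 → miss, frames (1)
0 → miss, frames (1 0)
1 → hit
5 → miss, frames (1 0 5)
1 → hit
2 → miss, frames (1 0 5 2)
9 → miss, evict 2, frames (1 0 5 9)
1 → hit
7 → miss, evict 0, frames (1 5 9 7)
9 → hit
7 → hit
1 → hit
5 → hit
9 → hit
Hits: 8.

8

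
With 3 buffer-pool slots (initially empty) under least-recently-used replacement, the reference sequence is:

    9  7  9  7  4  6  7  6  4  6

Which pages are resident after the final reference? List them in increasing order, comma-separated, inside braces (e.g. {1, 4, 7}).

9 → miss, frames {9}
7 → miss, frames {9,7}
9 → hit
7 → hit
4 → miss, frames {9,7,4}
6 → miss, evict 9, frames {7,4,6}
7 → hit
6 → hit
4 → hit
6 → hit

{4, 6, 7}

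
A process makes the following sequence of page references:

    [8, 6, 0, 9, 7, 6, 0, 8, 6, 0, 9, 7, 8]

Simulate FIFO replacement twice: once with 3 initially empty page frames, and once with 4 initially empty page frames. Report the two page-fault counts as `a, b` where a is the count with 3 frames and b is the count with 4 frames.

10, 11

3 frames: F F F F F F F F . . F F . → 10 faults.
4 frames: F F F F F . . F F F F F F → 11 faults.
11 > 10: adding a frame increased faults — Belady's anomaly.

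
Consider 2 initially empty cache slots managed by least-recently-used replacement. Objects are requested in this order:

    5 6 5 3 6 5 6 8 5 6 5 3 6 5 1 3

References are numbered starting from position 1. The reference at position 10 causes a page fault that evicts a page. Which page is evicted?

pos 1: 5 -> fault, frames [5]
pos 2: 6 -> fault, frames [5, 6]
pos 3: 5 -> hit
pos 4: 3 -> fault, evict 6, frames [5, 3]
pos 5: 6 -> fault, evict 5, frames [3, 6]
pos 6: 5 -> fault, evict 3, frames [6, 5]
pos 7: 6 -> hit
pos 8: 8 -> fault, evict 5, frames [6, 8]
pos 9: 5 -> fault, evict 6, frames [8, 5]
pos 10: 6 -> fault, evict 8, frames [5, 6]
At position 10, page 8 is evicted.

8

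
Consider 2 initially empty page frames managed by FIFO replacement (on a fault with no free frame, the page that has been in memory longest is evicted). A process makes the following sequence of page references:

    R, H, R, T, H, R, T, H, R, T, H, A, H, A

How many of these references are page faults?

8

R → fault, frames [R]
H → fault, frames [R, H]
R → hit
T → fault, evict R, frames [H, T]
H → hit
R → fault, evict H, frames [T, R]
T → hit
H → fault, evict T, frames [R, H]
R → hit
T → fault, evict R, frames [H, T]
H → hit
A → fault, evict H, frames [T, A]
H → fault, evict T, frames [A, H]
A → hit
Page faults: 8.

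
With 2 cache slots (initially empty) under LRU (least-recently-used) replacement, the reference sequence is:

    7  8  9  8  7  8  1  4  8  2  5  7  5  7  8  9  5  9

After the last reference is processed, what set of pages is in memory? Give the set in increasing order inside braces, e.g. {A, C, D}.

7 → miss, frames [7]
8 → miss, frames [7, 8]
9 → miss, evict 7, frames [8, 9]
8 → hit
7 → miss, evict 9, frames [8, 7]
8 → hit
1 → miss, evict 7, frames [8, 1]
4 → miss, evict 8, frames [1, 4]
8 → miss, evict 1, frames [4, 8]
2 → miss, evict 4, frames [8, 2]
5 → miss, evict 8, frames [2, 5]
7 → miss, evict 2, frames [5, 7]
5 → hit
7 → hit
8 → miss, evict 5, frames [7, 8]
9 → miss, evict 7, frames [8, 9]
5 → miss, evict 8, frames [9, 5]
9 → hit

{5, 9}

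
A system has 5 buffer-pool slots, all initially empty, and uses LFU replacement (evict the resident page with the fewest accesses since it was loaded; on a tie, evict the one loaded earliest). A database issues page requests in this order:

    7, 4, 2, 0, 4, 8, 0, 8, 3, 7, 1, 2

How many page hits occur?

3

7: miss, frames {7}
4: miss, frames {7,4}
2: miss, frames {7,4,2}
0: miss, frames {7,4,2,0}
4: hit
8: miss, frames {7,4,2,0,8}
0: hit
8: hit
3: miss, evict 7, frames {4,2,0,8,3}
7: miss, evict 2, frames {4,0,8,3,7}
1: miss, evict 3, frames {4,0,8,7,1}
2: miss, evict 7, frames {4,0,8,1,2}
Hits: 3.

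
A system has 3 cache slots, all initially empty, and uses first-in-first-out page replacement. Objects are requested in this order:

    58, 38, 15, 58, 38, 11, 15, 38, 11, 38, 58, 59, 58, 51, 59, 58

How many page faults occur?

7

58 → miss, frames {58}
38 → miss, frames {58,38}
15 → miss, frames {58,38,15}
58 → hit
38 → hit
11 → miss, evict 58, frames {38,15,11}
15 → hit
38 → hit
11 → hit
38 → hit
58 → miss, evict 38, frames {15,11,58}
59 → miss, evict 15, frames {11,58,59}
58 → hit
51 → miss, evict 11, frames {58,59,51}
59 → hit
58 → hit
Page faults: 7.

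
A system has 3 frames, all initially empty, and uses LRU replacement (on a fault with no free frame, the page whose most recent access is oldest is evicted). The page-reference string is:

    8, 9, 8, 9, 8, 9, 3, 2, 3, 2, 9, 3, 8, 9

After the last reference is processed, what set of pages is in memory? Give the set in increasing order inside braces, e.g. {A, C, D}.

8 → fault, frames [8]
9 → fault, frames [8, 9]
8 → hit
9 → hit
8 → hit
9 → hit
3 → fault, frames [8, 9, 3]
2 → fault, evict 8, frames [9, 3, 2]
3 → hit
2 → hit
9 → hit
3 → hit
8 → fault, evict 2, frames [9, 3, 8]
9 → hit

{3, 8, 9}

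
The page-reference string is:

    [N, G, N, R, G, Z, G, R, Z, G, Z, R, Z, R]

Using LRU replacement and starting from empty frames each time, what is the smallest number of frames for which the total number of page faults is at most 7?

3

f=1: 14 faults
f=2: 9 faults
f=3: 4 faults
f=4: 4 faults
Smallest f with faults ≤ 7 is 3.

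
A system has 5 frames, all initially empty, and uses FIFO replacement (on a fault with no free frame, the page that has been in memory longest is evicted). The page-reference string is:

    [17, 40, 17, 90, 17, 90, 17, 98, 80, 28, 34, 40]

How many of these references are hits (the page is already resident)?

4

17: fault, frames {17}
40: fault, frames {17,40}
17: hit
90: fault, frames {17,40,90}
17: hit
90: hit
17: hit
98: fault, frames {17,40,90,98}
80: fault, frames {17,40,90,98,80}
28: fault, evict 17, frames {40,90,98,80,28}
34: fault, evict 40, frames {90,98,80,28,34}
40: fault, evict 90, frames {98,80,28,34,40}
Hits: 4.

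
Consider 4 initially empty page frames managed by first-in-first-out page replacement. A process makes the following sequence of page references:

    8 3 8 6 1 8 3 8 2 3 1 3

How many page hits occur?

7

8: miss, frames (8)
3: miss, frames (8 3)
8: hit
6: miss, frames (8 3 6)
1: miss, frames (8 3 6 1)
8: hit
3: hit
8: hit
2: miss, evict 8, frames (3 6 1 2)
3: hit
1: hit
3: hit
Hits: 7.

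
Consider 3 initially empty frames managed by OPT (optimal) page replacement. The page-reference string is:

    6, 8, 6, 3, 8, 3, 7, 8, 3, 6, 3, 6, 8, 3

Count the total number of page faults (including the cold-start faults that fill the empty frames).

6 -> fault, frames [6]
8 -> fault, frames [6, 8]
6 -> hit
3 -> fault, frames [6, 8, 3]
8 -> hit
3 -> hit
7 -> fault, evict 6, frames [8, 3, 7]
8 -> hit
3 -> hit
6 -> fault, evict 7, frames [8, 3, 6]
3 -> hit
6 -> hit
8 -> hit
3 -> hit
Page faults: 5.

5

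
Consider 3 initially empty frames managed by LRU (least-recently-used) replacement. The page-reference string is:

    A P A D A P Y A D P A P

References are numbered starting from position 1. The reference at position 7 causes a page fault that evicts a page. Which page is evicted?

pos 1: A -> miss, frames [A]
pos 2: P -> miss, frames [A, P]
pos 3: A -> hit
pos 4: D -> miss, frames [P, A, D]
pos 5: A -> hit
pos 6: P -> hit
pos 7: Y -> miss, evict D, frames [A, P, Y]
At position 7, page D is evicted.

D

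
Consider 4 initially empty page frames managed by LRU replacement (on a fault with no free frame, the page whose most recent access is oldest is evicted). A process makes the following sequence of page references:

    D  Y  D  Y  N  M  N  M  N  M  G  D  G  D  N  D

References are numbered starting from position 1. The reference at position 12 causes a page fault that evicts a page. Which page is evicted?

pos 1: D → miss, frames (D)
pos 2: Y → miss, frames (D Y)
pos 3: D → hit
pos 4: Y → hit
pos 5: N → miss, frames (D Y N)
pos 6: M → miss, frames (D Y N M)
pos 7: N → hit
pos 8: M → hit
pos 9: N → hit
pos 10: M → hit
pos 11: G → miss, evict D, frames (Y N M G)
pos 12: D → miss, evict Y, frames (N M G D)
At position 12, page Y is evicted.

Y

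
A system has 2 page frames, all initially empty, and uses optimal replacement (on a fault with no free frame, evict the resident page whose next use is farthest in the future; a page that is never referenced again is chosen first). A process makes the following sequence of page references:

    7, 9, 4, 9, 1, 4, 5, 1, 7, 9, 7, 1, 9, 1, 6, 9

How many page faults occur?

7: fault, frames [7]
9: fault, frames [7, 9]
4: fault, evict 7, frames [9, 4]
9: hit
1: fault, evict 9, frames [4, 1]
4: hit
5: fault, evict 4, frames [1, 5]
1: hit
7: fault, evict 5, frames [1, 7]
9: fault, evict 1, frames [7, 9]
7: hit
1: fault, evict 7, frames [9, 1]
9: hit
1: hit
6: fault, evict 1, frames [9, 6]
9: hit
Page faults: 9.

9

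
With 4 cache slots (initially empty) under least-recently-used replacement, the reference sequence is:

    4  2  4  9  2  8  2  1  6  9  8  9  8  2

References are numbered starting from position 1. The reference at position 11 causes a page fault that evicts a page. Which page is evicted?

2

pos 1: 4 -> fault, frames (4)
pos 2: 2 -> fault, frames (4 2)
pos 3: 4 -> hit
pos 4: 9 -> fault, frames (2 4 9)
pos 5: 2 -> hit
pos 6: 8 -> fault, frames (4 9 2 8)
pos 7: 2 -> hit
pos 8: 1 -> fault, evict 4, frames (9 8 2 1)
pos 9: 6 -> fault, evict 9, frames (8 2 1 6)
pos 10: 9 -> fault, evict 8, frames (2 1 6 9)
pos 11: 8 -> fault, evict 2, frames (1 6 9 8)
At position 11, page 2 is evicted.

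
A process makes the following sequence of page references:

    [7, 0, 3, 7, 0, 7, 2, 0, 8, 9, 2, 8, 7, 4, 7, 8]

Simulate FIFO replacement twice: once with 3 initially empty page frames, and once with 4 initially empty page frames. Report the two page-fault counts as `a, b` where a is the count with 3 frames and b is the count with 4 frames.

9, 8

3 frames: F F F . . . F . F F . . F F . F → 9 faults.
4 frames: F F F . . . F . F F . . F F . . → 8 faults.
8 < 9: adding a frame reduced faults, as is typical.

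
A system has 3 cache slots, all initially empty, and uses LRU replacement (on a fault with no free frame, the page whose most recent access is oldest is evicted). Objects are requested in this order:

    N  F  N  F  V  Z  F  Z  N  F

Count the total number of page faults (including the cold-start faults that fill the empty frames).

5

N: fault, frames {N}
F: fault, frames {N,F}
N: hit
F: hit
V: fault, frames {N,F,V}
Z: fault, evict N, frames {F,V,Z}
F: hit
Z: hit
N: fault, evict V, frames {F,Z,N}
F: hit
Page faults: 5.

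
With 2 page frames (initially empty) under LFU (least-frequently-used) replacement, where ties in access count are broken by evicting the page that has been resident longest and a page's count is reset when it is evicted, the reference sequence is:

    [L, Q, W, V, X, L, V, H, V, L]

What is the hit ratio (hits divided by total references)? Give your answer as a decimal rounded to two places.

0.10

L -> miss, frames {L}
Q -> miss, frames {L,Q}
W -> miss, evict L, frames {Q,W}
V -> miss, evict Q, frames {W,V}
X -> miss, evict W, frames {V,X}
L -> miss, evict V, frames {X,L}
V -> miss, evict X, frames {L,V}
H -> miss, evict L, frames {V,H}
V -> hit
L -> miss, evict H, frames {V,L}
Hits: 1 of 10 references → 1/10 = 0.1000.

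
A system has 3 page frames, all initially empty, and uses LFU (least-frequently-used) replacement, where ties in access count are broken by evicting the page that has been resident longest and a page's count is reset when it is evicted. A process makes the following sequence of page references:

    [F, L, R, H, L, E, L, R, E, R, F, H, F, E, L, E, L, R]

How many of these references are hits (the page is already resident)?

8

F -> fault, frames [F]
L -> fault, frames [F, L]
R -> fault, frames [F, L, R]
H -> fault, evict F, frames [L, R, H]
L -> hit
E -> fault, evict R, frames [L, H, E]
L -> hit
R -> fault, evict H, frames [L, E, R]
E -> hit
R -> hit
F -> fault, evict E, frames [L, R, F]
H -> fault, evict F, frames [L, R, H]
F -> fault, evict H, frames [L, R, F]
E -> fault, evict F, frames [L, R, E]
L -> hit
E -> hit
L -> hit
R -> hit
Hits: 8.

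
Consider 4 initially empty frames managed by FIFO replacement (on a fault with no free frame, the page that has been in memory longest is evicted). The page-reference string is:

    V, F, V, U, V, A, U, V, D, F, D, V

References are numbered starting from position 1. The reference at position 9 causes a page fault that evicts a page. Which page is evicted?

pos 1: V -> miss, frames [V]
pos 2: F -> miss, frames [V, F]
pos 3: V -> hit
pos 4: U -> miss, frames [V, F, U]
pos 5: V -> hit
pos 6: A -> miss, frames [V, F, U, A]
pos 7: U -> hit
pos 8: V -> hit
pos 9: D -> miss, evict V, frames [F, U, A, D]
At position 9, page V is evicted.

V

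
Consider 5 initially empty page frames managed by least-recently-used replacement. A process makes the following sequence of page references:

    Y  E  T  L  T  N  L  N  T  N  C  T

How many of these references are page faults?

6

Y: miss, frames {Y}
E: miss, frames {Y,E}
T: miss, frames {Y,E,T}
L: miss, frames {Y,E,T,L}
T: hit
N: miss, frames {Y,E,L,T,N}
L: hit
N: hit
T: hit
N: hit
C: miss, evict Y, frames {E,L,T,N,C}
T: hit
Page faults: 6.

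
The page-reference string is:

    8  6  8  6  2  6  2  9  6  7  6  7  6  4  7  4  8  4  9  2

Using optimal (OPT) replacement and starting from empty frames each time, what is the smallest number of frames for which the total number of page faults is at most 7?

4

f=1: 20 faults
f=2: 9 faults
f=3: 8 faults
f=4: 7 faults
f=5: 6 faults
f=6: 6 faults
Smallest f with faults ≤ 7 is 4.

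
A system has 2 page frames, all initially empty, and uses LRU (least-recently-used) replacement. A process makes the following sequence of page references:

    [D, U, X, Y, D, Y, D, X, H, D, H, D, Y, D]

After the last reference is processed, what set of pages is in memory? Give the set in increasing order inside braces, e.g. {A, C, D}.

D -> miss, frames [D]
U -> miss, frames [D, U]
X -> miss, evict D, frames [U, X]
Y -> miss, evict U, frames [X, Y]
D -> miss, evict X, frames [Y, D]
Y -> hit
D -> hit
X -> miss, evict Y, frames [D, X]
H -> miss, evict D, frames [X, H]
D -> miss, evict X, frames [H, D]
H -> hit
D -> hit
Y -> miss, evict H, frames [D, Y]
D -> hit

{D, Y}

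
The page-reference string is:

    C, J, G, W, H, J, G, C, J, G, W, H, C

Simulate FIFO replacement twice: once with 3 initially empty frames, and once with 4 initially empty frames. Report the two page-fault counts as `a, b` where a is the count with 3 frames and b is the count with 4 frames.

3 frames: F F F F F F F F . . F F . → 10 faults.
4 frames: F F F F F . . F F F F F F → 11 faults.
11 > 10: adding a frame increased faults — Belady's anomaly.

10, 11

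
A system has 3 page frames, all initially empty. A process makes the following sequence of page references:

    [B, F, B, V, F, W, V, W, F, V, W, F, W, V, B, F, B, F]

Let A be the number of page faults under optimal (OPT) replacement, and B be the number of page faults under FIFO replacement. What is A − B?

Under OPT: F F . F . F . . . . . . . . F . . . → 5 faults.
Under FIFO: F F . F . F . . . . . . . . F F . . → 6 faults.
A − B = 5 − 6 = -1.

-1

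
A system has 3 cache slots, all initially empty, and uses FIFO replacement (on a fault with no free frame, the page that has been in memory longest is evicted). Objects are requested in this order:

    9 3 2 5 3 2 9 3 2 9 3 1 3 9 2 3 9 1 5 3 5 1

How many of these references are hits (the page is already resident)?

10

9 → fault, frames [9]
3 → fault, frames [9, 3]
2 → fault, frames [9, 3, 2]
5 → fault, evict 9, frames [3, 2, 5]
3 → hit
2 → hit
9 → fault, evict 3, frames [2, 5, 9]
3 → fault, evict 2, frames [5, 9, 3]
2 → fault, evict 5, frames [9, 3, 2]
9 → hit
3 → hit
1 → fault, evict 9, frames [3, 2, 1]
3 → hit
9 → fault, evict 3, frames [2, 1, 9]
2 → hit
3 → fault, evict 2, frames [1, 9, 3]
9 → hit
1 → hit
5 → fault, evict 1, frames [9, 3, 5]
3 → hit
5 → hit
1 → fault, evict 9, frames [3, 5, 1]
Hits: 10.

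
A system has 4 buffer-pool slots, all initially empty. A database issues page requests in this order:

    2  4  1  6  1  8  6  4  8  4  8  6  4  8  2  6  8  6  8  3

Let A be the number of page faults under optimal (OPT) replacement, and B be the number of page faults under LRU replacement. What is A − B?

-1

Under OPT: F F F F . F . . . . . . . . . . . . . F → 6 faults.
Under LRU: F F F F . F . . . . . . . . F . . . . F → 7 faults.
A − B = 6 − 7 = -1.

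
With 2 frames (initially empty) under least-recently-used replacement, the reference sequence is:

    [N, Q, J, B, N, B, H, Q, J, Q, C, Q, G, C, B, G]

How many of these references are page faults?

N: miss, frames (N)
Q: miss, frames (N Q)
J: miss, evict N, frames (Q J)
B: miss, evict Q, frames (J B)
N: miss, evict J, frames (B N)
B: hit
H: miss, evict N, frames (B H)
Q: miss, evict B, frames (H Q)
J: miss, evict H, frames (Q J)
Q: hit
C: miss, evict J, frames (Q C)
Q: hit
G: miss, evict C, frames (Q G)
C: miss, evict Q, frames (G C)
B: miss, evict G, frames (C B)
G: miss, evict C, frames (B G)
Page faults: 13.

13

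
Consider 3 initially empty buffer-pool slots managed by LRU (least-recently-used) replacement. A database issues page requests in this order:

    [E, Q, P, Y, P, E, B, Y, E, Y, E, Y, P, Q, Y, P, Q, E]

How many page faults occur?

10

E: fault, frames [E]
Q: fault, frames [E, Q]
P: fault, frames [E, Q, P]
Y: fault, evict E, frames [Q, P, Y]
P: hit
E: fault, evict Q, frames [Y, P, E]
B: fault, evict Y, frames [P, E, B]
Y: fault, evict P, frames [E, B, Y]
E: hit
Y: hit
E: hit
Y: hit
P: fault, evict B, frames [E, Y, P]
Q: fault, evict E, frames [Y, P, Q]
Y: hit
P: hit
Q: hit
E: fault, evict Y, frames [P, Q, E]
Page faults: 10.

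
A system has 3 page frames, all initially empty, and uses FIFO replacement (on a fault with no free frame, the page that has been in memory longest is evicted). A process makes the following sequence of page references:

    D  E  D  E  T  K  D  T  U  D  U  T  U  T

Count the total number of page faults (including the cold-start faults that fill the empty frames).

D -> miss, frames [D]
E -> miss, frames [D, E]
D -> hit
E -> hit
T -> miss, frames [D, E, T]
K -> miss, evict D, frames [E, T, K]
D -> miss, evict E, frames [T, K, D]
T -> hit
U -> miss, evict T, frames [K, D, U]
D -> hit
U -> hit
T -> miss, evict K, frames [D, U, T]
U -> hit
T -> hit
Page faults: 7.

7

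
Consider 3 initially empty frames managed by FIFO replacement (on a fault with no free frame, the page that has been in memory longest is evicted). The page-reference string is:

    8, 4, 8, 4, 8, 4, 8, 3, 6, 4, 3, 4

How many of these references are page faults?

4

8 → fault, frames [8]
4 → fault, frames [8, 4]
8 → hit
4 → hit
8 → hit
4 → hit
8 → hit
3 → fault, frames [8, 4, 3]
6 → fault, evict 8, frames [4, 3, 6]
4 → hit
3 → hit
4 → hit
Page faults: 4.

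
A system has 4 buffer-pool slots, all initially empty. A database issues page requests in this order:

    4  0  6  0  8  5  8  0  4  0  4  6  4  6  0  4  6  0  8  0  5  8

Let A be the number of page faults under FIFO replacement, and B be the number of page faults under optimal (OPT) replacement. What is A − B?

Under FIFO: F F F . F F . . F F . F . . . . . . F . F . → 10 faults.
Under OPT: F F F . F F . . . . . F . . . . . . . . F . → 7 faults.
A − B = 10 − 7 = 3.

3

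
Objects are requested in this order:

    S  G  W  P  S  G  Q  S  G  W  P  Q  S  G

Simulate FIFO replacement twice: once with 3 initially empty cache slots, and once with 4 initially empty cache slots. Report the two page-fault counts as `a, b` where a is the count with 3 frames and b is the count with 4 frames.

3 frames: F F F F F F F . . F F . F F → 11 faults.
4 frames: F F F F . . F F F F F F F F → 12 faults.
12 > 11: adding a frame increased faults — Belady's anomaly.

11, 12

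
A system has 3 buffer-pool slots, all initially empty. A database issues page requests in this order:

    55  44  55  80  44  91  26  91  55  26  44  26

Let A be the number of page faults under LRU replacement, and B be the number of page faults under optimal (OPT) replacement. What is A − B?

Under LRU: F F . F . F F . F . F . → 7 faults.
Under OPT: F F . F . F F . . . F . → 6 faults.
A − B = 7 − 6 = 1.

1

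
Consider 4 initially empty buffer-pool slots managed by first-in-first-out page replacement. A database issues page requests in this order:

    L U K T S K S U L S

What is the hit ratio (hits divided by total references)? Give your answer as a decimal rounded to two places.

L -> fault, frames [L]
U -> fault, frames [L, U]
K -> fault, frames [L, U, K]
T -> fault, frames [L, U, K, T]
S -> fault, evict L, frames [U, K, T, S]
K -> hit
S -> hit
U -> hit
L -> fault, evict U, frames [K, T, S, L]
S -> hit
Hits: 4 of 10 references → 4/10 = 0.4000.

0.40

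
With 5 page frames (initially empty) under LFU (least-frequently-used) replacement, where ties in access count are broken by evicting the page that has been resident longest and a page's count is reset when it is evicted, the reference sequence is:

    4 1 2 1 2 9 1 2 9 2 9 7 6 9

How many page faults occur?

4 -> miss, frames (4)
1 -> miss, frames (4 1)
2 -> miss, frames (4 1 2)
1 -> hit
2 -> hit
9 -> miss, frames (4 1 2 9)
1 -> hit
2 -> hit
9 -> hit
2 -> hit
9 -> hit
7 -> miss, frames (4 1 2 9 7)
6 -> miss, evict 4, frames (1 2 9 7 6)
9 -> hit
Page faults: 6.

6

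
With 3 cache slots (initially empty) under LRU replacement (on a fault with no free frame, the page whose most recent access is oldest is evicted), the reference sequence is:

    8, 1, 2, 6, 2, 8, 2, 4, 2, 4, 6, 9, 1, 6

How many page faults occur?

9

8 → fault, frames [8]
1 → fault, frames [8, 1]
2 → fault, frames [8, 1, 2]
6 → fault, evict 8, frames [1, 2, 6]
2 → hit
8 → fault, evict 1, frames [6, 2, 8]
2 → hit
4 → fault, evict 6, frames [8, 2, 4]
2 → hit
4 → hit
6 → fault, evict 8, frames [2, 4, 6]
9 → fault, evict 2, frames [4, 6, 9]
1 → fault, evict 4, frames [6, 9, 1]
6 → hit
Page faults: 9.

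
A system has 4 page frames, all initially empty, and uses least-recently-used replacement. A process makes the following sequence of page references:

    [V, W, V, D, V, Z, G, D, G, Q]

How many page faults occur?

V: fault, frames {V}
W: fault, frames {V,W}
V: hit
D: fault, frames {W,V,D}
V: hit
Z: fault, frames {W,D,V,Z}
G: fault, evict W, frames {D,V,Z,G}
D: hit
G: hit
Q: fault, evict V, frames {Z,D,G,Q}
Page faults: 6.

6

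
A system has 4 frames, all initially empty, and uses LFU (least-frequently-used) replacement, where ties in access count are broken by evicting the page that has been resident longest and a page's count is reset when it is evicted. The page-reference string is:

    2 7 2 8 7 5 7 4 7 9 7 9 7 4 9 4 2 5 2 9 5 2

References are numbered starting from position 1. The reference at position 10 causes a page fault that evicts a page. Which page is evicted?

5

pos 1: 2: miss, frames (2)
pos 2: 7: miss, frames (2 7)
pos 3: 2: hit
pos 4: 8: miss, frames (2 7 8)
pos 5: 7: hit
pos 6: 5: miss, frames (2 7 8 5)
pos 7: 7: hit
pos 8: 4: miss, evict 8, frames (2 7 5 4)
pos 9: 7: hit
pos 10: 9: miss, evict 5, frames (2 7 4 9)
At position 10, page 5 is evicted.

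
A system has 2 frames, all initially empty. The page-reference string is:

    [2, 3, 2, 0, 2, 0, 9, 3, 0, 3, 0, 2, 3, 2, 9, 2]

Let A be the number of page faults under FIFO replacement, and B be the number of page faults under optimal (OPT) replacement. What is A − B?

4

Under FIFO: F F . F F . F F F . . F F . F F → 11 faults.
Under OPT: F F . F . . F F . . . F . . F . → 7 faults.
A − B = 11 − 7 = 4.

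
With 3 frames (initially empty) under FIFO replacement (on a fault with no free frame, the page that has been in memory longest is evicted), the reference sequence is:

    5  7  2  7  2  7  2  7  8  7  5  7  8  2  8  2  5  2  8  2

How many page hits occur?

11

5 → miss, frames (5)
7 → miss, frames (5 7)
2 → miss, frames (5 7 2)
7 → hit
2 → hit
7 → hit
2 → hit
7 → hit
8 → miss, evict 5, frames (7 2 8)
7 → hit
5 → miss, evict 7, frames (2 8 5)
7 → miss, evict 2, frames (8 5 7)
8 → hit
2 → miss, evict 8, frames (5 7 2)
8 → miss, evict 5, frames (7 2 8)
2 → hit
5 → miss, evict 7, frames (2 8 5)
2 → hit
8 → hit
2 → hit
Hits: 11.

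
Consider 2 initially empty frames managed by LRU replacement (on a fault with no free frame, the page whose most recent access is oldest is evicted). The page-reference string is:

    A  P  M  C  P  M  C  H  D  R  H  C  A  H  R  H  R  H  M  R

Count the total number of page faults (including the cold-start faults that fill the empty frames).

A -> fault, frames {A}
P -> fault, frames {A,P}
M -> fault, evict A, frames {P,M}
C -> fault, evict P, frames {M,C}
P -> fault, evict M, frames {C,P}
M -> fault, evict C, frames {P,M}
C -> fault, evict P, frames {M,C}
H -> fault, evict M, frames {C,H}
D -> fault, evict C, frames {H,D}
R -> fault, evict H, frames {D,R}
H -> fault, evict D, frames {R,H}
C -> fault, evict R, frames {H,C}
A -> fault, evict H, frames {C,A}
H -> fault, evict C, frames {A,H}
R -> fault, evict A, frames {H,R}
H -> hit
R -> hit
H -> hit
M -> fault, evict R, frames {H,M}
R -> fault, evict H, frames {M,R}
Page faults: 17.

17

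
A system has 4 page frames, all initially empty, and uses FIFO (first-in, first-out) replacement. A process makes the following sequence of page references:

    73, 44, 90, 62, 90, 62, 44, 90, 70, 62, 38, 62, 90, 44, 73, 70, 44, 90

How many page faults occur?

9

73: miss, frames [73]
44: miss, frames [73, 44]
90: miss, frames [73, 44, 90]
62: miss, frames [73, 44, 90, 62]
90: hit
62: hit
44: hit
90: hit
70: miss, evict 73, frames [44, 90, 62, 70]
62: hit
38: miss, evict 44, frames [90, 62, 70, 38]
62: hit
90: hit
44: miss, evict 90, frames [62, 70, 38, 44]
73: miss, evict 62, frames [70, 38, 44, 73]
70: hit
44: hit
90: miss, evict 70, frames [38, 44, 73, 90]
Page faults: 9.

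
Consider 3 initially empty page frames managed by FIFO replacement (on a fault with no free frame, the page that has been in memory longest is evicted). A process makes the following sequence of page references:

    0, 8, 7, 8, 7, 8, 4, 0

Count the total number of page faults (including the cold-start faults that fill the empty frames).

0 -> fault, frames (0)
8 -> fault, frames (0 8)
7 -> fault, frames (0 8 7)
8 -> hit
7 -> hit
8 -> hit
4 -> fault, evict 0, frames (8 7 4)
0 -> fault, evict 8, frames (7 4 0)
Page faults: 5.

5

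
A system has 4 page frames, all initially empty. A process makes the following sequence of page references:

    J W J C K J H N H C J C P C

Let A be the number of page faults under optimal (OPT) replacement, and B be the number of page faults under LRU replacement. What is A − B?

Under OPT: F F . F F . F F . . . . F . → 7 faults.
Under LRU: F F . F F . F F . F . . F . → 8 faults.
A − B = 7 − 8 = -1.

-1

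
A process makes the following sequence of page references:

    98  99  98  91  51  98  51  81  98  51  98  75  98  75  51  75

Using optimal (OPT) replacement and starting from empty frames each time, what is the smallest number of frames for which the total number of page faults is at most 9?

2

f=1: 16 faults
f=2: 8 faults
f=3: 6 faults
f=4: 6 faults
f=5: 6 faults
f=6: 6 faults
Smallest f with faults ≤ 9 is 2.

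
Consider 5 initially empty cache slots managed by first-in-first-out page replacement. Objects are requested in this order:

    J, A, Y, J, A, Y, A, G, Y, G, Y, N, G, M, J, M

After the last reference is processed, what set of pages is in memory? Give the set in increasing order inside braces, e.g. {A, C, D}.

J: miss, frames [J]
A: miss, frames [J, A]
Y: miss, frames [J, A, Y]
J: hit
A: hit
Y: hit
A: hit
G: miss, frames [J, A, Y, G]
Y: hit
G: hit
Y: hit
N: miss, frames [J, A, Y, G, N]
G: hit
M: miss, evict J, frames [A, Y, G, N, M]
J: miss, evict A, frames [Y, G, N, M, J]
M: hit

{G, J, M, N, Y}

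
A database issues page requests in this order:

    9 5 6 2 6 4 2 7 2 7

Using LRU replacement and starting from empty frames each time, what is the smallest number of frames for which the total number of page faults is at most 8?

2

f=1: 10 faults
f=2: 7 faults
f=3: 6 faults
f=4: 6 faults
f=5: 6 faults
f=6: 6 faults
Smallest f with faults ≤ 8 is 2.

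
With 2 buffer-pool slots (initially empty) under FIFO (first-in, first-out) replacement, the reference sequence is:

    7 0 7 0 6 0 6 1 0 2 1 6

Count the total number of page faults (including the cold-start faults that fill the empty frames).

7 -> miss, frames [7]
0 -> miss, frames [7, 0]
7 -> hit
0 -> hit
6 -> miss, evict 7, frames [0, 6]
0 -> hit
6 -> hit
1 -> miss, evict 0, frames [6, 1]
0 -> miss, evict 6, frames [1, 0]
2 -> miss, evict 1, frames [0, 2]
1 -> miss, evict 0, frames [2, 1]
6 -> miss, evict 2, frames [1, 6]
Page faults: 8.

8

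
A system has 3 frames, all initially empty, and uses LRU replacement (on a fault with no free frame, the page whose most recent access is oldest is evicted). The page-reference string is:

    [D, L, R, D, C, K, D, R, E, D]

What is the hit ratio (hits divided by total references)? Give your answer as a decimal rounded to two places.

0.30

D: miss, frames (D)
L: miss, frames (D L)
R: miss, frames (D L R)
D: hit
C: miss, evict L, frames (R D C)
K: miss, evict R, frames (D C K)
D: hit
R: miss, evict C, frames (K D R)
E: miss, evict K, frames (D R E)
D: hit
Hits: 3 of 10 references → 3/10 = 0.3000.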